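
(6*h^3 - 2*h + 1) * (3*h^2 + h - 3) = 18*h^5 + 6*h^4 - 24*h^3 + h^2 + 7*h - 3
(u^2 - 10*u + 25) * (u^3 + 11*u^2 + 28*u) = u^5 + u^4 - 57*u^3 - 5*u^2 + 700*u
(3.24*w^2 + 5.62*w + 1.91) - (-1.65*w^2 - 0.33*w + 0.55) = 4.89*w^2 + 5.95*w + 1.36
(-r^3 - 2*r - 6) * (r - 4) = -r^4 + 4*r^3 - 2*r^2 + 2*r + 24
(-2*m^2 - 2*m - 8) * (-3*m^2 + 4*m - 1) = 6*m^4 - 2*m^3 + 18*m^2 - 30*m + 8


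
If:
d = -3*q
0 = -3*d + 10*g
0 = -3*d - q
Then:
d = 0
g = 0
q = 0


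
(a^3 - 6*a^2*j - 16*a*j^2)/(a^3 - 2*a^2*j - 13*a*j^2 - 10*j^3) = a*(a - 8*j)/(a^2 - 4*a*j - 5*j^2)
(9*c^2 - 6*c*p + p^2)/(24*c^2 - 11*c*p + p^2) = (-3*c + p)/(-8*c + p)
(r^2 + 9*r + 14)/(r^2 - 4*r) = (r^2 + 9*r + 14)/(r*(r - 4))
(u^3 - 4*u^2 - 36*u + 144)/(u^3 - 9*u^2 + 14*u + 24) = (u + 6)/(u + 1)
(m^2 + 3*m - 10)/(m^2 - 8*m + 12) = (m + 5)/(m - 6)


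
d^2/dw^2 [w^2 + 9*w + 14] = 2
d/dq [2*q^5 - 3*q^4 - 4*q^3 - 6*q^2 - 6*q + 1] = 10*q^4 - 12*q^3 - 12*q^2 - 12*q - 6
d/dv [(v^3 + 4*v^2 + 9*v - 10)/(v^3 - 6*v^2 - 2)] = 2*(-5*v^4 - 9*v^3 + 39*v^2 - 68*v - 9)/(v^6 - 12*v^5 + 36*v^4 - 4*v^3 + 24*v^2 + 4)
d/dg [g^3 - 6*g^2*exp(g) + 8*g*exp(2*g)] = -6*g^2*exp(g) + 3*g^2 + 16*g*exp(2*g) - 12*g*exp(g) + 8*exp(2*g)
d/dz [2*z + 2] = 2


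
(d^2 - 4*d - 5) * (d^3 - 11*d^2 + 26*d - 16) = d^5 - 15*d^4 + 65*d^3 - 65*d^2 - 66*d + 80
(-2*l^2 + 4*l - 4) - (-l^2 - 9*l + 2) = -l^2 + 13*l - 6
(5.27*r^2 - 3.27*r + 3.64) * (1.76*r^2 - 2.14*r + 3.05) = 9.2752*r^4 - 17.033*r^3 + 29.4777*r^2 - 17.7631*r + 11.102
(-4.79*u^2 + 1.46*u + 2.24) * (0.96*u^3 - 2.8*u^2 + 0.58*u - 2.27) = -4.5984*u^5 + 14.8136*u^4 - 4.7158*u^3 + 5.4481*u^2 - 2.015*u - 5.0848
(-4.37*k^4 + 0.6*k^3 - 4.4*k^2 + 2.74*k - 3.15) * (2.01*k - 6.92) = -8.7837*k^5 + 31.4464*k^4 - 12.996*k^3 + 35.9554*k^2 - 25.2923*k + 21.798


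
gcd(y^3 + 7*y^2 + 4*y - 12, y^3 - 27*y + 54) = y + 6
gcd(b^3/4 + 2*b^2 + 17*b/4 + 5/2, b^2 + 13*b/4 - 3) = 1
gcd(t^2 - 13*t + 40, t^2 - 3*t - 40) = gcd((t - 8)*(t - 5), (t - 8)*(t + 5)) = t - 8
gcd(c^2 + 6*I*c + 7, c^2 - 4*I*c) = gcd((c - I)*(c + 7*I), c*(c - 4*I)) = 1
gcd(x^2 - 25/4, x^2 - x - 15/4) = x - 5/2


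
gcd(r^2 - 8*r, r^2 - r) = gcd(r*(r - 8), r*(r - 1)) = r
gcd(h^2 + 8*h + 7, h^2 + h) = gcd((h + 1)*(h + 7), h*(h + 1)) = h + 1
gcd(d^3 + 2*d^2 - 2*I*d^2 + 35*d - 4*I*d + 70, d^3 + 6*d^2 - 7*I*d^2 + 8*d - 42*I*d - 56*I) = d^2 + d*(2 - 7*I) - 14*I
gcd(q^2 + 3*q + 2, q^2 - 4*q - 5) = q + 1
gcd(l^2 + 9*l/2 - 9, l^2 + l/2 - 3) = l - 3/2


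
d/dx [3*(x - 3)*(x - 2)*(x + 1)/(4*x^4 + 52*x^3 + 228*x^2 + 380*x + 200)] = 3*(-x^3 + 15*x^2 + 12*x - 104)/(4*(x^5 + 19*x^4 + 139*x^3 + 485*x^2 + 800*x + 500))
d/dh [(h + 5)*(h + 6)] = 2*h + 11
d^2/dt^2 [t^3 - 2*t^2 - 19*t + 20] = 6*t - 4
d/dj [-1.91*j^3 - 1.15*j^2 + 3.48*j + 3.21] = -5.73*j^2 - 2.3*j + 3.48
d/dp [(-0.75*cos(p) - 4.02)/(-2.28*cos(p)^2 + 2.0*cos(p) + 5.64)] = (1.71*cos(p)^2 + 18.3312*cos(p) - 3.81)*sin(p)/(5.1984*cos(p)^4 - 9.12*cos(p)^3 - 21.7184*cos(p)^2 + 22.56*cos(p) + 31.8096)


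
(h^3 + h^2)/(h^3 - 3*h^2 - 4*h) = h/(h - 4)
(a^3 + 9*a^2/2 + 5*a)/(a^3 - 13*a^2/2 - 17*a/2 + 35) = a*(a + 2)/(a^2 - 9*a + 14)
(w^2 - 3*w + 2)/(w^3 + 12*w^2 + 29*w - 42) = (w - 2)/(w^2 + 13*w + 42)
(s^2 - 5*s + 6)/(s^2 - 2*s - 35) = (-s^2 + 5*s - 6)/(-s^2 + 2*s + 35)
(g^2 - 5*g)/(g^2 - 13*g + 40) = g/(g - 8)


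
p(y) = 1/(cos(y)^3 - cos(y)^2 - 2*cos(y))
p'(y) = (3*sin(y)*cos(y)^2 - 2*sin(y)*cos(y) - 2*sin(y))/(cos(y)^3 - cos(y)^2 - 2*cos(y))^2 = (-2*sin(y)^3/cos(y)^2 + sin(y) - 2*tan(y))/(-cos(y)^2 + cos(y) + 2)^2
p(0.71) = -0.60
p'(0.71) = -0.43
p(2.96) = 20.72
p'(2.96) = 222.57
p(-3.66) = 3.05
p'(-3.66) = 9.25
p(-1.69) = 4.50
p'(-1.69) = 34.64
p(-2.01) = 1.69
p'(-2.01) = 1.56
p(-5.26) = -0.85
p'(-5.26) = -1.39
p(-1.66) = 5.90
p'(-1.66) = 62.31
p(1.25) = -1.43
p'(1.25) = -4.53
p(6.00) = -0.51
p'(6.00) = 0.08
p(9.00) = 4.24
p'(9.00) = 17.15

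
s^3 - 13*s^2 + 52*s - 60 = (s - 6)*(s - 5)*(s - 2)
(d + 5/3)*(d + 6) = d^2 + 23*d/3 + 10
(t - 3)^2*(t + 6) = t^3 - 27*t + 54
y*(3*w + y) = 3*w*y + y^2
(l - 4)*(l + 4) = l^2 - 16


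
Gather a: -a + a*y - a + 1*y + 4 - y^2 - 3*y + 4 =a*(y - 2) - y^2 - 2*y + 8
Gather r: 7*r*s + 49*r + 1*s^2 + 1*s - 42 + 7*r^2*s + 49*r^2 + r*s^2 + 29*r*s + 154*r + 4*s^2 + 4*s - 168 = r^2*(7*s + 49) + r*(s^2 + 36*s + 203) + 5*s^2 + 5*s - 210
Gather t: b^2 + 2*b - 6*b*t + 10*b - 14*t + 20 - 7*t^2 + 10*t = b^2 + 12*b - 7*t^2 + t*(-6*b - 4) + 20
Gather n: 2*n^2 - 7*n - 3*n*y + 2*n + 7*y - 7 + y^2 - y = 2*n^2 + n*(-3*y - 5) + y^2 + 6*y - 7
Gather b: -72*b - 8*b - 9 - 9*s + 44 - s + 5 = -80*b - 10*s + 40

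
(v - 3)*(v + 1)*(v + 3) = v^3 + v^2 - 9*v - 9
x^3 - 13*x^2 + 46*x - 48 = (x - 8)*(x - 3)*(x - 2)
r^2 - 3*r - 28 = (r - 7)*(r + 4)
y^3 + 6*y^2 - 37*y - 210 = (y - 6)*(y + 5)*(y + 7)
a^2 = a^2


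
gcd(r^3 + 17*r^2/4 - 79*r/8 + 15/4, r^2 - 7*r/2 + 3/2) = r - 1/2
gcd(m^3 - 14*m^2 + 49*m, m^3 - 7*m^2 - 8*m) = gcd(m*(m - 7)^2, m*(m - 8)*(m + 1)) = m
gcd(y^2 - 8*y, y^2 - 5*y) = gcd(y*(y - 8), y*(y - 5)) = y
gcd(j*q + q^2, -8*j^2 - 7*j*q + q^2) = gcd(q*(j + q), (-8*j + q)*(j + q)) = j + q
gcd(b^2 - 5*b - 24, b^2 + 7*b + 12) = b + 3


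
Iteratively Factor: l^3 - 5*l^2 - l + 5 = (l - 1)*(l^2 - 4*l - 5) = (l - 1)*(l + 1)*(l - 5)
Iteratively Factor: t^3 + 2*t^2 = (t)*(t^2 + 2*t) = t^2*(t + 2)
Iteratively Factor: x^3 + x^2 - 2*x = (x)*(x^2 + x - 2) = x*(x - 1)*(x + 2)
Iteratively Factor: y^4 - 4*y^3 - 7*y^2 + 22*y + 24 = (y - 4)*(y^3 - 7*y - 6) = (y - 4)*(y + 2)*(y^2 - 2*y - 3) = (y - 4)*(y - 3)*(y + 2)*(y + 1)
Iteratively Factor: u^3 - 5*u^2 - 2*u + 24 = (u + 2)*(u^2 - 7*u + 12) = (u - 3)*(u + 2)*(u - 4)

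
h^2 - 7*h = h*(h - 7)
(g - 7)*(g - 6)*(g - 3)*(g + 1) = g^4 - 15*g^3 + 65*g^2 - 45*g - 126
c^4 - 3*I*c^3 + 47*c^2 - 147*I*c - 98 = (c - 7*I)*(c - 2*I)*(c - I)*(c + 7*I)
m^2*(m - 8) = m^3 - 8*m^2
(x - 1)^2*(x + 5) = x^3 + 3*x^2 - 9*x + 5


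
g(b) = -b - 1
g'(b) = -1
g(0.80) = -1.80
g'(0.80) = -1.00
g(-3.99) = 2.99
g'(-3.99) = -1.00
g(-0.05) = -0.95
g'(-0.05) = -1.00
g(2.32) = -3.32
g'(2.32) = -1.00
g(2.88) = -3.88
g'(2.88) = -1.00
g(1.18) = -2.18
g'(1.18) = -1.00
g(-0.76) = -0.24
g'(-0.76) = -1.00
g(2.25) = -3.25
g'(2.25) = -1.00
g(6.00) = -7.00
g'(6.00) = -1.00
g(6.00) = -7.00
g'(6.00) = -1.00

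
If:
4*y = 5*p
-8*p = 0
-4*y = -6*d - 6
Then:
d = -1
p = 0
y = 0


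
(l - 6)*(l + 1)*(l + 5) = l^3 - 31*l - 30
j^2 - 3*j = j*(j - 3)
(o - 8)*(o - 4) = o^2 - 12*o + 32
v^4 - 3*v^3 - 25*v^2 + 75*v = v*(v - 5)*(v - 3)*(v + 5)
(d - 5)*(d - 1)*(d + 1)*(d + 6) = d^4 + d^3 - 31*d^2 - d + 30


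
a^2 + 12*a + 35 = (a + 5)*(a + 7)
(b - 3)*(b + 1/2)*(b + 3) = b^3 + b^2/2 - 9*b - 9/2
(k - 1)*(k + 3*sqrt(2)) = k^2 - k + 3*sqrt(2)*k - 3*sqrt(2)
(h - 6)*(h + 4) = h^2 - 2*h - 24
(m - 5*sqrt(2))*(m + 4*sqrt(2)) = m^2 - sqrt(2)*m - 40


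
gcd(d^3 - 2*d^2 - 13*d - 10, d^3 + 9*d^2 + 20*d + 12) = d^2 + 3*d + 2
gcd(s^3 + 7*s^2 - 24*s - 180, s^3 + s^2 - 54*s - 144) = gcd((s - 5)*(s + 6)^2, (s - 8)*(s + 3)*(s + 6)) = s + 6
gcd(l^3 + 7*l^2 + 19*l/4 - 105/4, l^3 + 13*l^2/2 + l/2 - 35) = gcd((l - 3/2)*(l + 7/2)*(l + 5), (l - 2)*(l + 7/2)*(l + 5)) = l^2 + 17*l/2 + 35/2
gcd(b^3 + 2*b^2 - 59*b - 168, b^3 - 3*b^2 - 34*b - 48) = b^2 - 5*b - 24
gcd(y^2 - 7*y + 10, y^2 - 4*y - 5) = y - 5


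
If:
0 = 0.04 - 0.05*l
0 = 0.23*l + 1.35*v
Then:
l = 0.80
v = -0.14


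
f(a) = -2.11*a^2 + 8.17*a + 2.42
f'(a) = 8.17 - 4.22*a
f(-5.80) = -115.95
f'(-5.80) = 32.65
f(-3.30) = -47.52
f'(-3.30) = 22.10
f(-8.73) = -229.71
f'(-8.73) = 45.01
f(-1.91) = -20.88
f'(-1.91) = 16.23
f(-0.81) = -5.58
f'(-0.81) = 11.59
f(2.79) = 8.79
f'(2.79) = -3.60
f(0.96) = 8.32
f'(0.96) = 4.12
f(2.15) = 10.23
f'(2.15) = -0.90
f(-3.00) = -41.08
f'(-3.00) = 20.83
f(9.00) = -94.96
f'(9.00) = -29.81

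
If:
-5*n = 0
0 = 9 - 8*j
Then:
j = 9/8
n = 0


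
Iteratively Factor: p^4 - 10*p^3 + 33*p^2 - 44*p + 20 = (p - 1)*(p^3 - 9*p^2 + 24*p - 20) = (p - 2)*(p - 1)*(p^2 - 7*p + 10) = (p - 2)^2*(p - 1)*(p - 5)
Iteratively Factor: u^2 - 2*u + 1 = (u - 1)*(u - 1)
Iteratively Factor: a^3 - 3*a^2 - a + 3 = (a - 1)*(a^2 - 2*a - 3) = (a - 1)*(a + 1)*(a - 3)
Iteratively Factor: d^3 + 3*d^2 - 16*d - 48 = (d + 3)*(d^2 - 16) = (d - 4)*(d + 3)*(d + 4)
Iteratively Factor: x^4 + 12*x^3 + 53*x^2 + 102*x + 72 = (x + 3)*(x^3 + 9*x^2 + 26*x + 24) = (x + 2)*(x + 3)*(x^2 + 7*x + 12) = (x + 2)*(x + 3)*(x + 4)*(x + 3)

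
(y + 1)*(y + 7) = y^2 + 8*y + 7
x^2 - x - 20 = (x - 5)*(x + 4)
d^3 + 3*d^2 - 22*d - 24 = (d - 4)*(d + 1)*(d + 6)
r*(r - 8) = r^2 - 8*r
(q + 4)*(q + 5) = q^2 + 9*q + 20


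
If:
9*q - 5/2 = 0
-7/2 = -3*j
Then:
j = 7/6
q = 5/18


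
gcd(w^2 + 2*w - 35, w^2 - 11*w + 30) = w - 5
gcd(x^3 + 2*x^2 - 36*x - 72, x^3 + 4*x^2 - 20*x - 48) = x^2 + 8*x + 12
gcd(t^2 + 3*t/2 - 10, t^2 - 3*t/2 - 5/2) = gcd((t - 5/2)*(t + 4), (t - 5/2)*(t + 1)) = t - 5/2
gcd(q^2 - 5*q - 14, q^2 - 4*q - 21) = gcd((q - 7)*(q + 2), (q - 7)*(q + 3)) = q - 7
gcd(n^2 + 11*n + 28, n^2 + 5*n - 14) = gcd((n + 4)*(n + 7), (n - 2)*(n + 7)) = n + 7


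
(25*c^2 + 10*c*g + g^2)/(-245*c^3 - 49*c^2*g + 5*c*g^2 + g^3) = (-5*c - g)/(49*c^2 - g^2)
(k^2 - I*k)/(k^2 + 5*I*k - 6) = k*(k - I)/(k^2 + 5*I*k - 6)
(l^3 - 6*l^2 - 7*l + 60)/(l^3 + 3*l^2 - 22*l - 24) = (l^2 - 2*l - 15)/(l^2 + 7*l + 6)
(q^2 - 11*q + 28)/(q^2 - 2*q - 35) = (q - 4)/(q + 5)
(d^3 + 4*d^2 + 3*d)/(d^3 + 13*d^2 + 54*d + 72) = d*(d + 1)/(d^2 + 10*d + 24)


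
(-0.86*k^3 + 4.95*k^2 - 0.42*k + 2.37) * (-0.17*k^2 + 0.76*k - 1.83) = 0.1462*k^5 - 1.4951*k^4 + 5.4072*k^3 - 9.7806*k^2 + 2.5698*k - 4.3371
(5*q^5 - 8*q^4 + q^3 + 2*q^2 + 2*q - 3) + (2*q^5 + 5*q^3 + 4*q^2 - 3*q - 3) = 7*q^5 - 8*q^4 + 6*q^3 + 6*q^2 - q - 6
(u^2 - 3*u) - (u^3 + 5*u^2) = -u^3 - 4*u^2 - 3*u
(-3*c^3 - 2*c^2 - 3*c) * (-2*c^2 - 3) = 6*c^5 + 4*c^4 + 15*c^3 + 6*c^2 + 9*c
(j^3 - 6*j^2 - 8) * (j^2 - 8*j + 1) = j^5 - 14*j^4 + 49*j^3 - 14*j^2 + 64*j - 8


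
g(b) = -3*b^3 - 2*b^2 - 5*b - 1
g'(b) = -9*b^2 - 4*b - 5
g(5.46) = -576.24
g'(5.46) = -295.14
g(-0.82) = 3.41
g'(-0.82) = -7.77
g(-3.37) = 107.95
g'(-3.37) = -93.73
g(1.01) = -11.18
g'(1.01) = -18.22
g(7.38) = -1352.67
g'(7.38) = -524.70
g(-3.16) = 89.49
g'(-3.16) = -82.23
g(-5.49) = 462.58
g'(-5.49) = -254.30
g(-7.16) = 1033.45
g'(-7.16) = -437.75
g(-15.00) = 9749.00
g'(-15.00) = -1970.00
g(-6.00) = 605.00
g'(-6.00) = -305.00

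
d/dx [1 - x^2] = -2*x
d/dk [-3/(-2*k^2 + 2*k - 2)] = 3*(1 - 2*k)/(2*(k^2 - k + 1)^2)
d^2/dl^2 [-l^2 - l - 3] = -2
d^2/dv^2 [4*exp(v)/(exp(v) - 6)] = 24*(exp(v) + 6)*exp(v)/(exp(3*v) - 18*exp(2*v) + 108*exp(v) - 216)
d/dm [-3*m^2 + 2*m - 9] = 2 - 6*m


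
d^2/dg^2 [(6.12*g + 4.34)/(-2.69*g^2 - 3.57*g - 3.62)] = (-(5.38*g + 3.57)*(6.12*g + 4.34)*(10.76*g + 7.14) + (98.7768*g + 67.046)*(2.69*g^2 + 3.57*g + 3.62))/(2.69*g^2 + 3.57*g + 3.62)^3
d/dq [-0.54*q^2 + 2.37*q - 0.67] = 2.37 - 1.08*q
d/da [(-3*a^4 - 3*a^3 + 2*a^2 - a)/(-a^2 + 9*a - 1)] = (6*a^5 - 78*a^4 - 42*a^3 + 26*a^2 - 4*a + 1)/(a^4 - 18*a^3 + 83*a^2 - 18*a + 1)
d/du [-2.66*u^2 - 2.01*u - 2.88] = -5.32*u - 2.01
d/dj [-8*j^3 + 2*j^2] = 4*j*(1 - 6*j)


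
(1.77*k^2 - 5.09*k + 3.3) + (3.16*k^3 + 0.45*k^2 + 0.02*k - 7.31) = 3.16*k^3 + 2.22*k^2 - 5.07*k - 4.01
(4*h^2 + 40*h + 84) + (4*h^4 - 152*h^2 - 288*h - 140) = 4*h^4 - 148*h^2 - 248*h - 56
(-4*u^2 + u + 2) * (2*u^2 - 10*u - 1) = -8*u^4 + 42*u^3 - 2*u^2 - 21*u - 2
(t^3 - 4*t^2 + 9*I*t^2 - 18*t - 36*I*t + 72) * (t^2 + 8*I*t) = t^5 - 4*t^4 + 17*I*t^4 - 90*t^3 - 68*I*t^3 + 360*t^2 - 144*I*t^2 + 576*I*t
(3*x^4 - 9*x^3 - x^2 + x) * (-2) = -6*x^4 + 18*x^3 + 2*x^2 - 2*x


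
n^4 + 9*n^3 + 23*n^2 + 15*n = n*(n + 1)*(n + 3)*(n + 5)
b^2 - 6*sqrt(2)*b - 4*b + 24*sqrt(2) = (b - 4)*(b - 6*sqrt(2))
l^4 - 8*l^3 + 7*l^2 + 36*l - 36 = (l - 6)*(l - 3)*(l - 1)*(l + 2)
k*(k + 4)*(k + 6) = k^3 + 10*k^2 + 24*k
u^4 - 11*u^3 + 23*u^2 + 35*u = u*(u - 7)*(u - 5)*(u + 1)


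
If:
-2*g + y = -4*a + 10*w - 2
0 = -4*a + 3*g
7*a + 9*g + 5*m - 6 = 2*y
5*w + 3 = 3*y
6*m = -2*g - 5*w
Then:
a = 963/1402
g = 642/701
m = -977/1402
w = 1647/3505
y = 1250/701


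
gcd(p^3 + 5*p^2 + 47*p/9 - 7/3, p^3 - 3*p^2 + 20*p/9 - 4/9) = p - 1/3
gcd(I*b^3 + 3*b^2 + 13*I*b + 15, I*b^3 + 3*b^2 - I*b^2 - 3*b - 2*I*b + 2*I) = b - I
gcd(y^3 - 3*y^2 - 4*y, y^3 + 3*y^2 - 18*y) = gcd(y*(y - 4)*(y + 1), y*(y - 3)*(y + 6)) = y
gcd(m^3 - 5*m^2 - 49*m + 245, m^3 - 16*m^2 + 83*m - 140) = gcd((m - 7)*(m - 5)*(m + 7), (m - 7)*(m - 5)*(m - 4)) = m^2 - 12*m + 35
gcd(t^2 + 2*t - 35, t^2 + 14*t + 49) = t + 7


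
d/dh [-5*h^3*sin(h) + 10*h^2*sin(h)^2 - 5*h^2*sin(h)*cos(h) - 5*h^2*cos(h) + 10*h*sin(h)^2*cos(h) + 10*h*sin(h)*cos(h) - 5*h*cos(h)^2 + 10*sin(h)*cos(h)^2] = -5*h^3*cos(h) - 10*h^2*sin(h) + 10*h^2*sin(2*h) - 5*h^2*cos(2*h) - 5*h*sin(h)/2 + 15*h*sin(3*h)/2 - 10*h*cos(h) + 10*h + 5*sin(2*h) + 5*cos(h) - 5*cos(2*h)/2 + 5*cos(3*h) - 5/2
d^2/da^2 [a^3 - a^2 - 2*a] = 6*a - 2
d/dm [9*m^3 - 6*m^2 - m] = 27*m^2 - 12*m - 1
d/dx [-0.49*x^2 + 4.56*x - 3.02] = 4.56 - 0.98*x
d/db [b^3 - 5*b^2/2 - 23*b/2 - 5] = 3*b^2 - 5*b - 23/2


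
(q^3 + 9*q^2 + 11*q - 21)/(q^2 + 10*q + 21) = q - 1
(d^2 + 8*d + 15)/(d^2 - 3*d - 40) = (d + 3)/(d - 8)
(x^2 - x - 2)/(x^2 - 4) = (x + 1)/(x + 2)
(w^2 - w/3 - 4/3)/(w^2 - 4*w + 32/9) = 3*(w + 1)/(3*w - 8)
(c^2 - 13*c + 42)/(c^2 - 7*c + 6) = (c - 7)/(c - 1)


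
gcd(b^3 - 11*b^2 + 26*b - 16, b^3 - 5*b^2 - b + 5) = b - 1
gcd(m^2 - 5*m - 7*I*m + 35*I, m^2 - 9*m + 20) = m - 5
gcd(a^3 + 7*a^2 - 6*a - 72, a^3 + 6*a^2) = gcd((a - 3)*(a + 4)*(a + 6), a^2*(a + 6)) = a + 6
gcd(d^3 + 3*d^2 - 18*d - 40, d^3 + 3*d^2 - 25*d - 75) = d + 5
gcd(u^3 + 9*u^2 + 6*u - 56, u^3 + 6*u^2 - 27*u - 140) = u^2 + 11*u + 28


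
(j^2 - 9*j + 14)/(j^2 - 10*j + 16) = (j - 7)/(j - 8)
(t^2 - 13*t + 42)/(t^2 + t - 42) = (t - 7)/(t + 7)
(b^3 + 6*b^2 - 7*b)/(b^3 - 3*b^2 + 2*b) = (b + 7)/(b - 2)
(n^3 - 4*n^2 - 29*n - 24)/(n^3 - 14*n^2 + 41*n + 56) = (n + 3)/(n - 7)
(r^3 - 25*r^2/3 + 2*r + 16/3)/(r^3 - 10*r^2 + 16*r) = (3*r^2 - r - 2)/(3*r*(r - 2))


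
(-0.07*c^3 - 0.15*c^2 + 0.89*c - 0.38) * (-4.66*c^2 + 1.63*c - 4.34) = 0.3262*c^5 + 0.5849*c^4 - 4.0881*c^3 + 3.8725*c^2 - 4.482*c + 1.6492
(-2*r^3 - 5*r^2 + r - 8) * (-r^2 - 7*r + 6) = 2*r^5 + 19*r^4 + 22*r^3 - 29*r^2 + 62*r - 48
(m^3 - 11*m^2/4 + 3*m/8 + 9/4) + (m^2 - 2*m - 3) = m^3 - 7*m^2/4 - 13*m/8 - 3/4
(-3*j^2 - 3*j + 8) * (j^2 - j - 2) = -3*j^4 + 17*j^2 - 2*j - 16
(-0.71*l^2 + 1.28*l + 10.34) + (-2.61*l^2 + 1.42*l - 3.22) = -3.32*l^2 + 2.7*l + 7.12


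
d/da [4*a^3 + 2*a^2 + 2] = 4*a*(3*a + 1)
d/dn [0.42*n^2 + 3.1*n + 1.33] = 0.84*n + 3.1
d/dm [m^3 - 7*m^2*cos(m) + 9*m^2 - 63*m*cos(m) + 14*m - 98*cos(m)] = 7*m^2*sin(m) + 3*m^2 + 63*m*sin(m) - 14*m*cos(m) + 18*m + 98*sin(m) - 63*cos(m) + 14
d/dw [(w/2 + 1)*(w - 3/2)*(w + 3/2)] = 3*w^2/2 + 2*w - 9/8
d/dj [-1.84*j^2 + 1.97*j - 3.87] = 1.97 - 3.68*j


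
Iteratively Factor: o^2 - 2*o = (o)*(o - 2)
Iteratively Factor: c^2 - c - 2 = (c + 1)*(c - 2)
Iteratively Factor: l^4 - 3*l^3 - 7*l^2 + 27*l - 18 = (l + 3)*(l^3 - 6*l^2 + 11*l - 6) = (l - 3)*(l + 3)*(l^2 - 3*l + 2) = (l - 3)*(l - 1)*(l + 3)*(l - 2)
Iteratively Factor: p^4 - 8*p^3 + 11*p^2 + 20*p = (p)*(p^3 - 8*p^2 + 11*p + 20) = p*(p - 5)*(p^2 - 3*p - 4) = p*(p - 5)*(p + 1)*(p - 4)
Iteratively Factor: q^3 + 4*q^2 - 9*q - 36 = (q - 3)*(q^2 + 7*q + 12) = (q - 3)*(q + 4)*(q + 3)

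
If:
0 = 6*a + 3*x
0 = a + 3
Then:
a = -3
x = 6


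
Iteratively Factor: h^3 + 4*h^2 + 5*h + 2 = (h + 2)*(h^2 + 2*h + 1) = (h + 1)*(h + 2)*(h + 1)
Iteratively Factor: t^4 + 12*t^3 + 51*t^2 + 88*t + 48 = (t + 3)*(t^3 + 9*t^2 + 24*t + 16) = (t + 1)*(t + 3)*(t^2 + 8*t + 16) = (t + 1)*(t + 3)*(t + 4)*(t + 4)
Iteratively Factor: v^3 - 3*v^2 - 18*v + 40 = (v - 2)*(v^2 - v - 20) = (v - 2)*(v + 4)*(v - 5)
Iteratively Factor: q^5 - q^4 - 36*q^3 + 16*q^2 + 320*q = (q + 4)*(q^4 - 5*q^3 - 16*q^2 + 80*q) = (q - 4)*(q + 4)*(q^3 - q^2 - 20*q) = (q - 5)*(q - 4)*(q + 4)*(q^2 + 4*q) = q*(q - 5)*(q - 4)*(q + 4)*(q + 4)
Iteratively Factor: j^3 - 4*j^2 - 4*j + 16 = (j + 2)*(j^2 - 6*j + 8) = (j - 2)*(j + 2)*(j - 4)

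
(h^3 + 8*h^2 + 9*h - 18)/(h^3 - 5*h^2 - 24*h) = (h^2 + 5*h - 6)/(h*(h - 8))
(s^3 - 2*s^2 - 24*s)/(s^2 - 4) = s*(s^2 - 2*s - 24)/(s^2 - 4)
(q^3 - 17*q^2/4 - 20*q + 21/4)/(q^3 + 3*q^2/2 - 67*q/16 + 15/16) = 4*(q - 7)/(4*q - 5)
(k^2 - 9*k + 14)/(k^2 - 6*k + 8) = (k - 7)/(k - 4)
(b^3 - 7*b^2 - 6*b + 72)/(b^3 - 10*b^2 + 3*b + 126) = (b - 4)/(b - 7)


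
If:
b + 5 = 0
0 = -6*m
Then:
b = -5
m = 0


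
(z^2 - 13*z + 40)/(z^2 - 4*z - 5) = (z - 8)/(z + 1)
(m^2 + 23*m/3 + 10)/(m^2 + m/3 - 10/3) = (3*m^2 + 23*m + 30)/(3*m^2 + m - 10)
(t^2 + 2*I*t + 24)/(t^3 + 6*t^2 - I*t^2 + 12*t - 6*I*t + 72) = (t + 6*I)/(t^2 + 3*t*(2 + I) + 18*I)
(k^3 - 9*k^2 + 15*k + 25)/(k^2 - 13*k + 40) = (k^2 - 4*k - 5)/(k - 8)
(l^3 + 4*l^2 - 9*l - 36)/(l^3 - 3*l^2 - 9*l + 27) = (l + 4)/(l - 3)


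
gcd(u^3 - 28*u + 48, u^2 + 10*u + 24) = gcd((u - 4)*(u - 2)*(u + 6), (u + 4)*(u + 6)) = u + 6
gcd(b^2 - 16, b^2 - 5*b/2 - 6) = b - 4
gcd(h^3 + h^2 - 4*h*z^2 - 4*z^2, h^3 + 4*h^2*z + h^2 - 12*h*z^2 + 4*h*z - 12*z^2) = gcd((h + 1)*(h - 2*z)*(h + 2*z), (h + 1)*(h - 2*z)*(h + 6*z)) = -h^2 + 2*h*z - h + 2*z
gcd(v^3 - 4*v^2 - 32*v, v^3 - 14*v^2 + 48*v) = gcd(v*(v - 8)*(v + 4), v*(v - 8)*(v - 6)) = v^2 - 8*v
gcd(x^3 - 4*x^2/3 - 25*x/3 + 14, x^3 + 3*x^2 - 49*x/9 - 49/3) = x^2 + 2*x/3 - 7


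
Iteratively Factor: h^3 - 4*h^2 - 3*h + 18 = (h - 3)*(h^2 - h - 6) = (h - 3)*(h + 2)*(h - 3)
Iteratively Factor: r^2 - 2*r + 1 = (r - 1)*(r - 1)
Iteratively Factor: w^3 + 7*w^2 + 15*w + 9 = (w + 3)*(w^2 + 4*w + 3) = (w + 1)*(w + 3)*(w + 3)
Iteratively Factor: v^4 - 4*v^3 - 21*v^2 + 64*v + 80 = (v - 4)*(v^3 - 21*v - 20) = (v - 4)*(v + 4)*(v^2 - 4*v - 5) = (v - 5)*(v - 4)*(v + 4)*(v + 1)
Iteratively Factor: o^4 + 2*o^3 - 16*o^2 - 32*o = (o + 4)*(o^3 - 2*o^2 - 8*o) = o*(o + 4)*(o^2 - 2*o - 8) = o*(o - 4)*(o + 4)*(o + 2)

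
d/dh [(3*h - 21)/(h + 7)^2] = 3*(21 - h)/(h + 7)^3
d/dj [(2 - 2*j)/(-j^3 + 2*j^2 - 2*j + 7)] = 2*(-2*j^3 + 5*j^2 - 4*j - 5)/(j^6 - 4*j^5 + 8*j^4 - 22*j^3 + 32*j^2 - 28*j + 49)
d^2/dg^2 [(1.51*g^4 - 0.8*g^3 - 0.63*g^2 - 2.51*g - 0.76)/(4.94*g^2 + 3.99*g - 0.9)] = (73.698872*g^6 + 178.578036*g^5 + 103.955346*g^4 - 217.015036*g^3 - 96.1722960000001*g^2 - 160.725096*g - 50.003892)/(120.553784*g^6 + 292.111092*g^5 + 170.046162*g^4 - 42.916041*g^3 - 30.98007*g^2 + 9.6957*g - 0.729)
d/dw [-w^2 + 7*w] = 7 - 2*w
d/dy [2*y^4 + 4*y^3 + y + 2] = 8*y^3 + 12*y^2 + 1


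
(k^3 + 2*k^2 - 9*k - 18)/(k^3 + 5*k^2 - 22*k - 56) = (k^2 - 9)/(k^2 + 3*k - 28)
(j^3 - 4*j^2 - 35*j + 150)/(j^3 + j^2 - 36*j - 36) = (j^2 - 10*j + 25)/(j^2 - 5*j - 6)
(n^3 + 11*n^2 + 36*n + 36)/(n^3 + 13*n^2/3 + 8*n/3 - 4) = 3*(n + 6)/(3*n - 2)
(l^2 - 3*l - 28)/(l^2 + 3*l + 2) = (l^2 - 3*l - 28)/(l^2 + 3*l + 2)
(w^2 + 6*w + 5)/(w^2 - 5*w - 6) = (w + 5)/(w - 6)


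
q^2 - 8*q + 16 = (q - 4)^2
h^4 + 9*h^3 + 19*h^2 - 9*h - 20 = (h - 1)*(h + 1)*(h + 4)*(h + 5)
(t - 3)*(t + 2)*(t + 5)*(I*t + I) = I*t^4 + 5*I*t^3 - 7*I*t^2 - 41*I*t - 30*I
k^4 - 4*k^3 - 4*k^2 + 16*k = k*(k - 4)*(k - 2)*(k + 2)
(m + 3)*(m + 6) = m^2 + 9*m + 18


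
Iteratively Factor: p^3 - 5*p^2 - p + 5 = (p + 1)*(p^2 - 6*p + 5) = (p - 5)*(p + 1)*(p - 1)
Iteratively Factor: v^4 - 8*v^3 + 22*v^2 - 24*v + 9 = (v - 3)*(v^3 - 5*v^2 + 7*v - 3) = (v - 3)*(v - 1)*(v^2 - 4*v + 3) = (v - 3)^2*(v - 1)*(v - 1)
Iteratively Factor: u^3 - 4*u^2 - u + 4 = (u - 1)*(u^2 - 3*u - 4) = (u - 1)*(u + 1)*(u - 4)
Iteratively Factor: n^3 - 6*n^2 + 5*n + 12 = (n + 1)*(n^2 - 7*n + 12) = (n - 3)*(n + 1)*(n - 4)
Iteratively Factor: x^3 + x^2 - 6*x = (x + 3)*(x^2 - 2*x) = (x - 2)*(x + 3)*(x)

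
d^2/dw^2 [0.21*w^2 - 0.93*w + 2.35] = 0.420000000000000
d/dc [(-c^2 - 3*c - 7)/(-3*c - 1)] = (3*c^2 + 2*c - 18)/(9*c^2 + 6*c + 1)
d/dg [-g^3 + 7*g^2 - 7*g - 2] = -3*g^2 + 14*g - 7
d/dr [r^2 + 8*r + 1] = 2*r + 8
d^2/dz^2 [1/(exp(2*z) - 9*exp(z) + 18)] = ((9 - 4*exp(z))*(exp(2*z) - 9*exp(z) + 18) + 2*(2*exp(z) - 9)^2*exp(z))*exp(z)/(exp(2*z) - 9*exp(z) + 18)^3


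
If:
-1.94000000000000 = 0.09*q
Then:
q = -21.56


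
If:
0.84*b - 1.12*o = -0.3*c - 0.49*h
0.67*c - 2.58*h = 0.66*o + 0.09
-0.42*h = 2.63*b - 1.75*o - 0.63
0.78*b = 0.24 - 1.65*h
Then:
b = 0.51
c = 0.15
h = -0.09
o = 0.38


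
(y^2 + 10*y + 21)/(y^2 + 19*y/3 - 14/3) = 3*(y + 3)/(3*y - 2)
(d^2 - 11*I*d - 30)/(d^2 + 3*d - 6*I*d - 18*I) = (d - 5*I)/(d + 3)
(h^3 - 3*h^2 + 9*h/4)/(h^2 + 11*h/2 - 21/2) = h*(2*h - 3)/(2*(h + 7))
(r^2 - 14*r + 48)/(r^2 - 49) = (r^2 - 14*r + 48)/(r^2 - 49)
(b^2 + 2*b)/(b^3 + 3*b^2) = (b + 2)/(b*(b + 3))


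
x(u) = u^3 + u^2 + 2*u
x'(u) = 3*u^2 + 2*u + 2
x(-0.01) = -0.02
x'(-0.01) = 1.98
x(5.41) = 198.43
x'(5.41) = 100.62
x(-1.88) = -6.87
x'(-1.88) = 8.84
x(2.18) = 19.47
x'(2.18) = 20.62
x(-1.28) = -3.02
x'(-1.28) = 4.36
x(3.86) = 80.13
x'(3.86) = 54.42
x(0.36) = 0.90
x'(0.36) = 3.11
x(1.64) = 10.38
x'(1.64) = 13.35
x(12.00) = 1896.00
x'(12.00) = 458.00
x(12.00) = 1896.00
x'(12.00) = 458.00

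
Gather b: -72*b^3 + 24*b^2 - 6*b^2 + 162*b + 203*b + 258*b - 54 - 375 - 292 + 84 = -72*b^3 + 18*b^2 + 623*b - 637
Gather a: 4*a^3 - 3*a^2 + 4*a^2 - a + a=4*a^3 + a^2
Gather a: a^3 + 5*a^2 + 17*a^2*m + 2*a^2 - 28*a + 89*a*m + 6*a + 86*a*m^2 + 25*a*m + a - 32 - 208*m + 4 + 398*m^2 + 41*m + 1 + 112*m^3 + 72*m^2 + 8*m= a^3 + a^2*(17*m + 7) + a*(86*m^2 + 114*m - 21) + 112*m^3 + 470*m^2 - 159*m - 27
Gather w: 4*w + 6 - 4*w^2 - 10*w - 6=-4*w^2 - 6*w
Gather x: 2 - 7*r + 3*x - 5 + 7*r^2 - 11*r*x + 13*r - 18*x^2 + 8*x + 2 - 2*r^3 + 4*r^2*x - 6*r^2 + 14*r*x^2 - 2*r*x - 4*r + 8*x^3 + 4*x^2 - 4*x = -2*r^3 + r^2 + 2*r + 8*x^3 + x^2*(14*r - 14) + x*(4*r^2 - 13*r + 7) - 1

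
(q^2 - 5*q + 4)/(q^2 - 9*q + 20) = (q - 1)/(q - 5)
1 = 1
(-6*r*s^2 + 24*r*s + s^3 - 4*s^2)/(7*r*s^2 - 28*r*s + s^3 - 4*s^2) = (-6*r + s)/(7*r + s)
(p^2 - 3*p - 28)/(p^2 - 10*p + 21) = (p + 4)/(p - 3)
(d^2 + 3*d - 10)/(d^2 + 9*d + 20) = (d - 2)/(d + 4)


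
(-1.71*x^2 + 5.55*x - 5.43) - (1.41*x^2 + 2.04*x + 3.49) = -3.12*x^2 + 3.51*x - 8.92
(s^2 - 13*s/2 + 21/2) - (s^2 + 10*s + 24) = -33*s/2 - 27/2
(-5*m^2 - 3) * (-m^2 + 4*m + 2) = 5*m^4 - 20*m^3 - 7*m^2 - 12*m - 6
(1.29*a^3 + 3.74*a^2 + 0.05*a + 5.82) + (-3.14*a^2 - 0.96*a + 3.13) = 1.29*a^3 + 0.6*a^2 - 0.91*a + 8.95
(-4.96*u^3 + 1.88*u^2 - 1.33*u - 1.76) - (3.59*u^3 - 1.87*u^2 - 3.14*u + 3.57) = -8.55*u^3 + 3.75*u^2 + 1.81*u - 5.33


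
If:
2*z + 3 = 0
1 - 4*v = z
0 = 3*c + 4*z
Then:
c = 2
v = 5/8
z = -3/2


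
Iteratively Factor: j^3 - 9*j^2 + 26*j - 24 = (j - 2)*(j^2 - 7*j + 12) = (j - 3)*(j - 2)*(j - 4)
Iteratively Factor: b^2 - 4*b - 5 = (b - 5)*(b + 1)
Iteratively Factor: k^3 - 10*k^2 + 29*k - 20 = (k - 5)*(k^2 - 5*k + 4) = (k - 5)*(k - 4)*(k - 1)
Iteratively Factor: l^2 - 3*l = (l)*(l - 3)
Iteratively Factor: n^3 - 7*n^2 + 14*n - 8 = (n - 4)*(n^2 - 3*n + 2) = (n - 4)*(n - 2)*(n - 1)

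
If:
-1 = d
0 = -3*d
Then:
No Solution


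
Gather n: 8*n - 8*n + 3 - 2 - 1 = 0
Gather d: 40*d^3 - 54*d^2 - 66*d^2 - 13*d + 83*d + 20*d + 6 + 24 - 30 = 40*d^3 - 120*d^2 + 90*d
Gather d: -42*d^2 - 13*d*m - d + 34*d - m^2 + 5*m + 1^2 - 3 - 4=-42*d^2 + d*(33 - 13*m) - m^2 + 5*m - 6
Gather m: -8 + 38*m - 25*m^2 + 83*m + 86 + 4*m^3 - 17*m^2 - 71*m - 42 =4*m^3 - 42*m^2 + 50*m + 36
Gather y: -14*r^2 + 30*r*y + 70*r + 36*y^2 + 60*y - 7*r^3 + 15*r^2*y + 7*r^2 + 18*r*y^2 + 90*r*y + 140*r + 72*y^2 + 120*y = -7*r^3 - 7*r^2 + 210*r + y^2*(18*r + 108) + y*(15*r^2 + 120*r + 180)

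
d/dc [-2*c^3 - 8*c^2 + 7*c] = -6*c^2 - 16*c + 7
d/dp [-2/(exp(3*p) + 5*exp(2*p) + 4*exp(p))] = 2*(3*exp(2*p) + 10*exp(p) + 4)*exp(-p)/(exp(2*p) + 5*exp(p) + 4)^2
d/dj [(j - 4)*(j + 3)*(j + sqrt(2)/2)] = 3*j^2 - 2*j + sqrt(2)*j - 12 - sqrt(2)/2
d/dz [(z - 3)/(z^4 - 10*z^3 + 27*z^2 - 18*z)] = (-3*z^2 + 14*z - 6)/(z^2*(z^4 - 14*z^3 + 61*z^2 - 84*z + 36))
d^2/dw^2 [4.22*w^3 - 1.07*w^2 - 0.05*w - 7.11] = 25.32*w - 2.14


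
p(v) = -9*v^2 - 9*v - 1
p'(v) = -18*v - 9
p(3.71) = -158.27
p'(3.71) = -75.78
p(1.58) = -37.69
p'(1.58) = -37.44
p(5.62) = -335.84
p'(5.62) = -110.16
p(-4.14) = -118.00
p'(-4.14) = 65.52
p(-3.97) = -107.12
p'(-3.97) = 62.46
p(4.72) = -243.99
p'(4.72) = -93.96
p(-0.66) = 1.02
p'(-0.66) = 2.88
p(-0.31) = 0.93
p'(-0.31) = -3.42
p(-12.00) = -1189.00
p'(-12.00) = 207.00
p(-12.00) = -1189.00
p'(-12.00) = 207.00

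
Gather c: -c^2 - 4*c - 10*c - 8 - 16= -c^2 - 14*c - 24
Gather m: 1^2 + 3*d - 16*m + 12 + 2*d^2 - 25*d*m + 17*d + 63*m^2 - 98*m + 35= 2*d^2 + 20*d + 63*m^2 + m*(-25*d - 114) + 48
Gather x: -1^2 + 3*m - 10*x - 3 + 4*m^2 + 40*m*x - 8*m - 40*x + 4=4*m^2 - 5*m + x*(40*m - 50)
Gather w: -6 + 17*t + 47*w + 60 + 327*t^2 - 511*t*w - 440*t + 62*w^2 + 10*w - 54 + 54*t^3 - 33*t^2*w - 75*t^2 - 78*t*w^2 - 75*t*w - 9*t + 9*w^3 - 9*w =54*t^3 + 252*t^2 - 432*t + 9*w^3 + w^2*(62 - 78*t) + w*(-33*t^2 - 586*t + 48)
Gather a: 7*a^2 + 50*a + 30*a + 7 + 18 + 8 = 7*a^2 + 80*a + 33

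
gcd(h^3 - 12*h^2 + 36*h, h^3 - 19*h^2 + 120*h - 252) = h^2 - 12*h + 36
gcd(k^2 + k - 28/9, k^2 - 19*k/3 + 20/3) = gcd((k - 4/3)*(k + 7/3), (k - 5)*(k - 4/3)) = k - 4/3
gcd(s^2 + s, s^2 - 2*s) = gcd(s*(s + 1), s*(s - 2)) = s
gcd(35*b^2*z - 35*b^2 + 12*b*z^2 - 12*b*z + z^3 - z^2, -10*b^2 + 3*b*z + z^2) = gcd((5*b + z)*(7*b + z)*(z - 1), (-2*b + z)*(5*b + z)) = 5*b + z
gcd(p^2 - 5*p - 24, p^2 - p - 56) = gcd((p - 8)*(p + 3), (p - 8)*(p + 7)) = p - 8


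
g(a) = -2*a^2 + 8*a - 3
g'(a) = 8 - 4*a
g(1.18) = 3.66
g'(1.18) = 3.28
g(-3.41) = -53.54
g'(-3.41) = 21.64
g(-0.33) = -5.86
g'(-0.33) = 9.32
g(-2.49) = -35.32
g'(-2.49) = 17.96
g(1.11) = 3.42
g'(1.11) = 3.56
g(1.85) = 4.96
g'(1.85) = 0.60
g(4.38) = -6.33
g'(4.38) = -9.52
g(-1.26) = -16.26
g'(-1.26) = 13.04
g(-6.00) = -123.00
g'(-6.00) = 32.00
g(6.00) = -27.00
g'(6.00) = -16.00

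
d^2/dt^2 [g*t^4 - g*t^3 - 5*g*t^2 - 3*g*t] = 2*g*(6*t^2 - 3*t - 5)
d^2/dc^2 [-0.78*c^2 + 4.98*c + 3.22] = -1.56000000000000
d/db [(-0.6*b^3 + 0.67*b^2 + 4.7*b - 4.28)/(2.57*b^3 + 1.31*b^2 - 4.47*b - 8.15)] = (-2.5079*b^4 - 18.794*b^3 + 38.5169*b^2 + 0.2926*b - 57.4366)/(6.6049*b^6 + 6.7334*b^5 - 21.2597*b^4 - 53.6024*b^3 - 1.3721*b^2 + 72.861*b + 66.4225)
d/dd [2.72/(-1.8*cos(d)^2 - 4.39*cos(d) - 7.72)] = -(9.792*cos(d) + 11.9408)*sin(d)/(1.8*cos(d)^2 + 4.39*cos(d) + 7.72)^2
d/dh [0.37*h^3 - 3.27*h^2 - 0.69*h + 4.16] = 1.11*h^2 - 6.54*h - 0.69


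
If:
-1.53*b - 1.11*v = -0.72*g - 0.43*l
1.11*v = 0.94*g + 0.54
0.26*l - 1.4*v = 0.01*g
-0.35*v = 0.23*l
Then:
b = -0.27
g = -0.57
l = -0.00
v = 0.00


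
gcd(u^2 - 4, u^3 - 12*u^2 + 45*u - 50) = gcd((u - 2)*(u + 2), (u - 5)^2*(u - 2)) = u - 2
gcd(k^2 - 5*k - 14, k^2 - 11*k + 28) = k - 7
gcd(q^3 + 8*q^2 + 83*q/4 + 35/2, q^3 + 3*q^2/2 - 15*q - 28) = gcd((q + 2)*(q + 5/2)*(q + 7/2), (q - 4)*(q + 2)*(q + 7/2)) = q^2 + 11*q/2 + 7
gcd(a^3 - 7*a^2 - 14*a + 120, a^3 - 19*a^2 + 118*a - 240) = a^2 - 11*a + 30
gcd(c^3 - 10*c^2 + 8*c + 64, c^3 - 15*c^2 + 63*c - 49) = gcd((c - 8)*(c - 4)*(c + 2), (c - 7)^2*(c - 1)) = 1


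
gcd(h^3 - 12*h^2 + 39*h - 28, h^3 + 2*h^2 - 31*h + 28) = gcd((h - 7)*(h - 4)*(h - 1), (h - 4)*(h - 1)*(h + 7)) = h^2 - 5*h + 4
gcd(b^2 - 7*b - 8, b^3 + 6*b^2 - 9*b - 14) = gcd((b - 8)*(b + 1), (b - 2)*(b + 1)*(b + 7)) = b + 1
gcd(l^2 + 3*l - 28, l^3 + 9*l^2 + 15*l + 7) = l + 7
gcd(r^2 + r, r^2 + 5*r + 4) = r + 1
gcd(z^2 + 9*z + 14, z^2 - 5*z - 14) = z + 2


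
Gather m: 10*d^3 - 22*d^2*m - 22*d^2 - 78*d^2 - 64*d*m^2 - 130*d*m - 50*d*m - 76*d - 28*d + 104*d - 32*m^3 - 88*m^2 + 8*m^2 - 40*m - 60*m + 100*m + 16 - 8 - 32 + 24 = 10*d^3 - 100*d^2 - 32*m^3 + m^2*(-64*d - 80) + m*(-22*d^2 - 180*d)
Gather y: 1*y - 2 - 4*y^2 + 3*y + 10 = -4*y^2 + 4*y + 8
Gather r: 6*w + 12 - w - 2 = 5*w + 10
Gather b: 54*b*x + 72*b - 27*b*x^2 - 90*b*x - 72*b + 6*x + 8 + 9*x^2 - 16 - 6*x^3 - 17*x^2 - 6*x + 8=b*(-27*x^2 - 36*x) - 6*x^3 - 8*x^2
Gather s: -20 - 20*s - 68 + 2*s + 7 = -18*s - 81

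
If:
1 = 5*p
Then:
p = 1/5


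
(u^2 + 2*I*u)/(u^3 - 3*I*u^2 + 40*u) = (u + 2*I)/(u^2 - 3*I*u + 40)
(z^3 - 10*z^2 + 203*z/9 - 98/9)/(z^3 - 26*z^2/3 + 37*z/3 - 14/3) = (z - 7/3)/(z - 1)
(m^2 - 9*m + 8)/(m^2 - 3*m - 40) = (m - 1)/(m + 5)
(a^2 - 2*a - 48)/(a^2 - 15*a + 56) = (a + 6)/(a - 7)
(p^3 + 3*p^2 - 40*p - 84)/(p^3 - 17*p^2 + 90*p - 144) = (p^2 + 9*p + 14)/(p^2 - 11*p + 24)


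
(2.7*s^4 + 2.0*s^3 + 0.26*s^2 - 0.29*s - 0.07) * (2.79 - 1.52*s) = -4.104*s^5 + 4.493*s^4 + 5.1848*s^3 + 1.1662*s^2 - 0.7027*s - 0.1953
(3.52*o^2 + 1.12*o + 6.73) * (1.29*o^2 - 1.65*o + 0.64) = 4.5408*o^4 - 4.3632*o^3 + 9.0865*o^2 - 10.3877*o + 4.3072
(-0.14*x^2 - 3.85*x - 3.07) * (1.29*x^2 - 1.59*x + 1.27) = -0.1806*x^4 - 4.7439*x^3 + 1.9834*x^2 - 0.00819999999999954*x - 3.8989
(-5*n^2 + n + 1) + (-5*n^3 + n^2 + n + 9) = -5*n^3 - 4*n^2 + 2*n + 10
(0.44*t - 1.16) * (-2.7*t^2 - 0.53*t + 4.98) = -1.188*t^3 + 2.8988*t^2 + 2.806*t - 5.7768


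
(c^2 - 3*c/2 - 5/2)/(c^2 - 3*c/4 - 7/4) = 2*(2*c - 5)/(4*c - 7)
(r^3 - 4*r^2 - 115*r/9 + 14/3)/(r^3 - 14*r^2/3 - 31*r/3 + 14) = (r - 1/3)/(r - 1)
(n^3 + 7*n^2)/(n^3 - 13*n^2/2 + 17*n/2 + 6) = 2*n^2*(n + 7)/(2*n^3 - 13*n^2 + 17*n + 12)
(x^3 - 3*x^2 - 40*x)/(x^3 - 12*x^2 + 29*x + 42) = x*(x^2 - 3*x - 40)/(x^3 - 12*x^2 + 29*x + 42)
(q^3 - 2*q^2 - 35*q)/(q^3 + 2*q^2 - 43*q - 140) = q/(q + 4)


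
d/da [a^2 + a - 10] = 2*a + 1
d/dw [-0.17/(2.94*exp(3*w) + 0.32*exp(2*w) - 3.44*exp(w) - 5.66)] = (1.4994*exp(2*w) + 0.1088*exp(w) - 0.5848)*exp(w)/(2.94*exp(3*w) + 0.32*exp(2*w) - 3.44*exp(w) - 5.66)^2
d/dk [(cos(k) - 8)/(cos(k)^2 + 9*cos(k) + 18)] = (cos(k)^2 - 16*cos(k) - 90)*sin(k)/(cos(k)^2 + 9*cos(k) + 18)^2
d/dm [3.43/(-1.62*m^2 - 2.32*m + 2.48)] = (11.1132*m + 7.9576)/(1.62*m^2 + 2.32*m - 2.48)^2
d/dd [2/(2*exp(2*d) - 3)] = -8*exp(2*d)/(2*exp(2*d) - 3)^2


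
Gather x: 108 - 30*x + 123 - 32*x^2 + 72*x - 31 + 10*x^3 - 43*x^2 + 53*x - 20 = 10*x^3 - 75*x^2 + 95*x + 180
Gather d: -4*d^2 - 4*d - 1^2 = -4*d^2 - 4*d - 1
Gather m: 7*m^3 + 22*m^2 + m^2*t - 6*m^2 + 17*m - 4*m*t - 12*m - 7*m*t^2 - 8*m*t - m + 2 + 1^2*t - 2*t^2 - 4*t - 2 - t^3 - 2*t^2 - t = 7*m^3 + m^2*(t + 16) + m*(-7*t^2 - 12*t + 4) - t^3 - 4*t^2 - 4*t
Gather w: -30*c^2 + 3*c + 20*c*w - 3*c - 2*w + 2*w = -30*c^2 + 20*c*w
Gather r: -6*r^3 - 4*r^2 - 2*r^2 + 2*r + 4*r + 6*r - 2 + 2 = -6*r^3 - 6*r^2 + 12*r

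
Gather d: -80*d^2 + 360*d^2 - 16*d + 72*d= 280*d^2 + 56*d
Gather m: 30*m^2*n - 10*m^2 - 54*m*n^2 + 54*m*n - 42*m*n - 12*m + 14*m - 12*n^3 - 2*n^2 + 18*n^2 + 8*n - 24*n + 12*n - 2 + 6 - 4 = m^2*(30*n - 10) + m*(-54*n^2 + 12*n + 2) - 12*n^3 + 16*n^2 - 4*n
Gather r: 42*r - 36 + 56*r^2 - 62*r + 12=56*r^2 - 20*r - 24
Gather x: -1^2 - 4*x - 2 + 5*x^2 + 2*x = 5*x^2 - 2*x - 3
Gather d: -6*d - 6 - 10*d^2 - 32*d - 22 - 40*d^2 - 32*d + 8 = -50*d^2 - 70*d - 20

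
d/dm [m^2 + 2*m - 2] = 2*m + 2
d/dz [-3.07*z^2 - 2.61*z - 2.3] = -6.14*z - 2.61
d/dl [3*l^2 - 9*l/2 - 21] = 6*l - 9/2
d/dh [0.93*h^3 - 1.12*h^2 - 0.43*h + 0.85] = 2.79*h^2 - 2.24*h - 0.43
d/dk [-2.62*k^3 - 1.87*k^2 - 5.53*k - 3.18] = -7.86*k^2 - 3.74*k - 5.53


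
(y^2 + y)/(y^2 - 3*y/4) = 4*(y + 1)/(4*y - 3)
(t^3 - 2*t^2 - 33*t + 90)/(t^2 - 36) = (t^2 - 8*t + 15)/(t - 6)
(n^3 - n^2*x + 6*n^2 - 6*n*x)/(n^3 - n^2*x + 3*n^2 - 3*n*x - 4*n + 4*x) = n*(n + 6)/(n^2 + 3*n - 4)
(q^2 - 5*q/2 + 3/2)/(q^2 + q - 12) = (q^2 - 5*q/2 + 3/2)/(q^2 + q - 12)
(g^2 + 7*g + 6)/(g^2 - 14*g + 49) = (g^2 + 7*g + 6)/(g^2 - 14*g + 49)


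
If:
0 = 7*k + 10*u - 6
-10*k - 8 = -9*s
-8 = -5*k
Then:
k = 8/5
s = 8/3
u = -13/25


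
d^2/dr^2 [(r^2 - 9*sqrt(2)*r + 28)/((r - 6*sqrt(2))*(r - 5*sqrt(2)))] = 4*(sqrt(2)*r^3 - 48*r^2 + 348*sqrt(2)*r - 1592)/(r^6 - 33*sqrt(2)*r^5 + 906*r^4 - 6622*sqrt(2)*r^3 + 54360*r^2 - 118800*sqrt(2)*r + 216000)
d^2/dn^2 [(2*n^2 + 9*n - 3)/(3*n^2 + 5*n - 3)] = 6*(17*n^3 - 9*n^2 + 36*n + 17)/(27*n^6 + 135*n^5 + 144*n^4 - 145*n^3 - 144*n^2 + 135*n - 27)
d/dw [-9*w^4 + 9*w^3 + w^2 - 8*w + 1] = -36*w^3 + 27*w^2 + 2*w - 8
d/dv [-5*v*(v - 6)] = 30 - 10*v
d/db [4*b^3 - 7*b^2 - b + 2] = 12*b^2 - 14*b - 1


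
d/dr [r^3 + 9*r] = 3*r^2 + 9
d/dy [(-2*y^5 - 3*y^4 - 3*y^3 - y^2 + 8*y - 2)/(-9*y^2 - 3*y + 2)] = (54*y^6 + 78*y^5 + 34*y^4 - 6*y^3 + 57*y^2 - 40*y + 10)/(81*y^4 + 54*y^3 - 27*y^2 - 12*y + 4)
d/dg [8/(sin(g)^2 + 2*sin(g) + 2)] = -16*(sin(g) + 1)*cos(g)/(sin(g)^2 + 2*sin(g) + 2)^2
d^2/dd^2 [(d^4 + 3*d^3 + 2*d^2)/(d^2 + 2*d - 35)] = 2*(d^6 + 6*d^5 - 93*d^4 - 447*d^3 + 6930*d^2 + 11025*d + 2450)/(d^6 + 6*d^5 - 93*d^4 - 412*d^3 + 3255*d^2 + 7350*d - 42875)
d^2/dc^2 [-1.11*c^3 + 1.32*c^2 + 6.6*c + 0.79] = 2.64 - 6.66*c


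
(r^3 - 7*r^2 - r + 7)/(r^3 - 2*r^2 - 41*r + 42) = (r + 1)/(r + 6)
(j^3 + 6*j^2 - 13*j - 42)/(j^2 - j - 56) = (j^2 - j - 6)/(j - 8)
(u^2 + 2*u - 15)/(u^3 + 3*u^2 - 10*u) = (u - 3)/(u*(u - 2))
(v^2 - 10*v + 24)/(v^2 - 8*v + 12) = (v - 4)/(v - 2)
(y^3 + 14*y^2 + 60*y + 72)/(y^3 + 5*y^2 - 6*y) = (y^2 + 8*y + 12)/(y*(y - 1))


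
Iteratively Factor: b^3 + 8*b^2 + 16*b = (b + 4)*(b^2 + 4*b) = (b + 4)^2*(b)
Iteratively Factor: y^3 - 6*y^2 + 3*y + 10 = (y + 1)*(y^2 - 7*y + 10) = (y - 2)*(y + 1)*(y - 5)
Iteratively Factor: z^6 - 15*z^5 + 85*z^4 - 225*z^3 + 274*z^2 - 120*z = (z)*(z^5 - 15*z^4 + 85*z^3 - 225*z^2 + 274*z - 120) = z*(z - 5)*(z^4 - 10*z^3 + 35*z^2 - 50*z + 24) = z*(z - 5)*(z - 3)*(z^3 - 7*z^2 + 14*z - 8) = z*(z - 5)*(z - 3)*(z - 1)*(z^2 - 6*z + 8) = z*(z - 5)*(z - 4)*(z - 3)*(z - 1)*(z - 2)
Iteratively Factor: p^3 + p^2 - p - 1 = (p + 1)*(p^2 - 1) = (p - 1)*(p + 1)*(p + 1)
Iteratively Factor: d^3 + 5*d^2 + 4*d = (d + 1)*(d^2 + 4*d) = (d + 1)*(d + 4)*(d)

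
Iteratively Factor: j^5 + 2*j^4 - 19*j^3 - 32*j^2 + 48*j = (j + 4)*(j^4 - 2*j^3 - 11*j^2 + 12*j) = (j - 4)*(j + 4)*(j^3 + 2*j^2 - 3*j) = j*(j - 4)*(j + 4)*(j^2 + 2*j - 3) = j*(j - 4)*(j + 3)*(j + 4)*(j - 1)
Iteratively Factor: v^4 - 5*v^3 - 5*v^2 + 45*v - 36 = (v - 4)*(v^3 - v^2 - 9*v + 9) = (v - 4)*(v - 1)*(v^2 - 9) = (v - 4)*(v - 1)*(v + 3)*(v - 3)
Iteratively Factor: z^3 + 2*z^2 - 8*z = (z - 2)*(z^2 + 4*z) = z*(z - 2)*(z + 4)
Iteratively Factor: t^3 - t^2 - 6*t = (t)*(t^2 - t - 6) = t*(t + 2)*(t - 3)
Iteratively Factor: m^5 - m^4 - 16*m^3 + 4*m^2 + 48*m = (m)*(m^4 - m^3 - 16*m^2 + 4*m + 48) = m*(m - 4)*(m^3 + 3*m^2 - 4*m - 12) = m*(m - 4)*(m + 2)*(m^2 + m - 6) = m*(m - 4)*(m + 2)*(m + 3)*(m - 2)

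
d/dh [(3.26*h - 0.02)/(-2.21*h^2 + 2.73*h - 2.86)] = (7.2046*h^2 - 0.0884*h - 9.269)/(4.8841*h^4 - 12.0666*h^3 + 20.0941*h^2 - 15.6156*h + 8.1796)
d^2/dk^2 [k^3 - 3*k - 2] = 6*k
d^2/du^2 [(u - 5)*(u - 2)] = 2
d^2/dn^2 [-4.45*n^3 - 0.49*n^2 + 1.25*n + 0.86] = -26.7*n - 0.98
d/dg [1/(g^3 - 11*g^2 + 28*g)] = (-3*g^2 + 22*g - 28)/(g^2*(g^2 - 11*g + 28)^2)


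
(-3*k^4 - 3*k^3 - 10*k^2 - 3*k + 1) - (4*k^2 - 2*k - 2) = -3*k^4 - 3*k^3 - 14*k^2 - k + 3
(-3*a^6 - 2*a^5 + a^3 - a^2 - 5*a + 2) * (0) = 0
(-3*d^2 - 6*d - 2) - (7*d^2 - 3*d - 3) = -10*d^2 - 3*d + 1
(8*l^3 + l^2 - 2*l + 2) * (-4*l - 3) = -32*l^4 - 28*l^3 + 5*l^2 - 2*l - 6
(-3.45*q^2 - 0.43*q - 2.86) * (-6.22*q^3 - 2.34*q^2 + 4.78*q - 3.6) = 21.459*q^5 + 10.7476*q^4 + 2.30439999999999*q^3 + 17.057*q^2 - 12.1228*q + 10.296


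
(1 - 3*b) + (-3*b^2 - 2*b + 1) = -3*b^2 - 5*b + 2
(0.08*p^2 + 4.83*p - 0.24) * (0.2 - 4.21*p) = -0.3368*p^3 - 20.3183*p^2 + 1.9764*p - 0.048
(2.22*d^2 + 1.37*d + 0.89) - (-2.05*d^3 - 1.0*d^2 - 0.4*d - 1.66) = 2.05*d^3 + 3.22*d^2 + 1.77*d + 2.55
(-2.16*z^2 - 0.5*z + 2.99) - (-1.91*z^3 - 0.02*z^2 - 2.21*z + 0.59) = 1.91*z^3 - 2.14*z^2 + 1.71*z + 2.4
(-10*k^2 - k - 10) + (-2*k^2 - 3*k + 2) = -12*k^2 - 4*k - 8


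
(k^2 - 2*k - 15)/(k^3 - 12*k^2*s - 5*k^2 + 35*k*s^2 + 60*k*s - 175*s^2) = (k + 3)/(k^2 - 12*k*s + 35*s^2)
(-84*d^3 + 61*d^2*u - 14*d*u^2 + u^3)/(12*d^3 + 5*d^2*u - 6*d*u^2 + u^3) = (-7*d + u)/(d + u)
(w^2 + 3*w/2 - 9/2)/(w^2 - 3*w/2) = (w + 3)/w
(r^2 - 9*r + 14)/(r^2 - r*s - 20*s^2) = (-r^2 + 9*r - 14)/(-r^2 + r*s + 20*s^2)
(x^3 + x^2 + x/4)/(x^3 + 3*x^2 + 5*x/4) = (2*x + 1)/(2*x + 5)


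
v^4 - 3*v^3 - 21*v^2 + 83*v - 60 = (v - 4)*(v - 3)*(v - 1)*(v + 5)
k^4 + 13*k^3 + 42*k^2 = k^2*(k + 6)*(k + 7)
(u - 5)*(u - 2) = u^2 - 7*u + 10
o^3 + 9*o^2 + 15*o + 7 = (o + 1)^2*(o + 7)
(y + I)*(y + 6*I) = y^2 + 7*I*y - 6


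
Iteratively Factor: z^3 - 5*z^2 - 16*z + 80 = (z - 5)*(z^2 - 16) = (z - 5)*(z - 4)*(z + 4)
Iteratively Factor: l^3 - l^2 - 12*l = (l)*(l^2 - l - 12) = l*(l - 4)*(l + 3)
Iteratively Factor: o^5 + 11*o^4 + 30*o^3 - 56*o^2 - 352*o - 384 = (o + 4)*(o^4 + 7*o^3 + 2*o^2 - 64*o - 96) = (o + 4)^2*(o^3 + 3*o^2 - 10*o - 24) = (o + 4)^3*(o^2 - o - 6) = (o + 2)*(o + 4)^3*(o - 3)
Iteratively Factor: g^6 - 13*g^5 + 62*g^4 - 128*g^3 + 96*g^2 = (g - 4)*(g^5 - 9*g^4 + 26*g^3 - 24*g^2) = g*(g - 4)*(g^4 - 9*g^3 + 26*g^2 - 24*g) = g*(g - 4)*(g - 3)*(g^3 - 6*g^2 + 8*g) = g^2*(g - 4)*(g - 3)*(g^2 - 6*g + 8) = g^2*(g - 4)*(g - 3)*(g - 2)*(g - 4)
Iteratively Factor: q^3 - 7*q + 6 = (q + 3)*(q^2 - 3*q + 2) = (q - 2)*(q + 3)*(q - 1)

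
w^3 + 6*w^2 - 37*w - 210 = (w - 6)*(w + 5)*(w + 7)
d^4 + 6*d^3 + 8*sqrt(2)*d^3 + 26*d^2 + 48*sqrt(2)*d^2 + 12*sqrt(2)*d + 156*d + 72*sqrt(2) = (d + 6)*(d + sqrt(2))^2*(d + 6*sqrt(2))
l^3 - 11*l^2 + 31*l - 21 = (l - 7)*(l - 3)*(l - 1)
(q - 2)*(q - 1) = q^2 - 3*q + 2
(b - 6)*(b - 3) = b^2 - 9*b + 18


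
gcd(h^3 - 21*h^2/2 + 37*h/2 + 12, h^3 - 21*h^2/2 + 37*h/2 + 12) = h^3 - 21*h^2/2 + 37*h/2 + 12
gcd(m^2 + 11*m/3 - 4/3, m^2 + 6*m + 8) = m + 4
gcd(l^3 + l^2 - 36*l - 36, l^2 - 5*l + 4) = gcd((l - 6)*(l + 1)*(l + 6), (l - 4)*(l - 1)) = 1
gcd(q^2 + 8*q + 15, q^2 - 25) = q + 5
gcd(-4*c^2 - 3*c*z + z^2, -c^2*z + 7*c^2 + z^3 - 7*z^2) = c + z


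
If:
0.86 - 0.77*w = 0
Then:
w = 1.12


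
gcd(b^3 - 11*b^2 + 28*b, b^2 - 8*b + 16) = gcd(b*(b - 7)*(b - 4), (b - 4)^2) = b - 4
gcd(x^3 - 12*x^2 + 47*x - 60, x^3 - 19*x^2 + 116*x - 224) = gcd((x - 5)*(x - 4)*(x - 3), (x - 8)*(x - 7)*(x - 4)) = x - 4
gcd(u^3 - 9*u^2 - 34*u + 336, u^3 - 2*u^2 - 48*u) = u^2 - 2*u - 48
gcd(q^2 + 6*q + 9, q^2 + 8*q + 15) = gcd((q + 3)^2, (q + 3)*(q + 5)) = q + 3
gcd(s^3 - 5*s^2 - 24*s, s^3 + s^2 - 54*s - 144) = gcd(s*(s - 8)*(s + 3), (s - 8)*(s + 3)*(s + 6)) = s^2 - 5*s - 24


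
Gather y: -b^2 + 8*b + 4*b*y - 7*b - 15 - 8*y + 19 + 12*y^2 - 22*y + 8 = -b^2 + b + 12*y^2 + y*(4*b - 30) + 12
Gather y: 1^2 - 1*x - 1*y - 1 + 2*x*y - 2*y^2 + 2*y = -x - 2*y^2 + y*(2*x + 1)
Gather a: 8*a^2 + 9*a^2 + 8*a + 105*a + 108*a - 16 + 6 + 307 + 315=17*a^2 + 221*a + 612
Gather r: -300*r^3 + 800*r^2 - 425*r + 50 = -300*r^3 + 800*r^2 - 425*r + 50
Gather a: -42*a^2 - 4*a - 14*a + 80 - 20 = -42*a^2 - 18*a + 60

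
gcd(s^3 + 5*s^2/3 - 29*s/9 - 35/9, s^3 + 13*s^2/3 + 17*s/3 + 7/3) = s^2 + 10*s/3 + 7/3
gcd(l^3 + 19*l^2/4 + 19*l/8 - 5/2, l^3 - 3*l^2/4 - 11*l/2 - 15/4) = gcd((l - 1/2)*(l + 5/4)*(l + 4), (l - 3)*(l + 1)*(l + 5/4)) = l + 5/4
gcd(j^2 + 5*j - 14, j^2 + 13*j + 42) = j + 7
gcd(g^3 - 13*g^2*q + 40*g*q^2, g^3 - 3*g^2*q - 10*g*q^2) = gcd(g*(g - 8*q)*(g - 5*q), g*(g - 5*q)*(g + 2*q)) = -g^2 + 5*g*q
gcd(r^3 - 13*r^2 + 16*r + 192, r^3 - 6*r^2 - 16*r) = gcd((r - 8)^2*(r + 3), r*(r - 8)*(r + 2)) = r - 8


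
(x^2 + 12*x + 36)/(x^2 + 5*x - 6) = (x + 6)/(x - 1)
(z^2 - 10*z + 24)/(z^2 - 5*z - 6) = (z - 4)/(z + 1)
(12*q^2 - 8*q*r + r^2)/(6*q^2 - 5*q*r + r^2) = (6*q - r)/(3*q - r)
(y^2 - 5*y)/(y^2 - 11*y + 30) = y/(y - 6)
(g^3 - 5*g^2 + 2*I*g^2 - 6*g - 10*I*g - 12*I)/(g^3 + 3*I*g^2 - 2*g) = (g^2 - 5*g - 6)/(g*(g + I))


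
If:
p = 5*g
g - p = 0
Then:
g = 0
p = 0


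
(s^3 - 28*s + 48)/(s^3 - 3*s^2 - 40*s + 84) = (s - 4)/(s - 7)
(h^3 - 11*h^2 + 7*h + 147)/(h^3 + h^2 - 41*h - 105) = (h - 7)/(h + 5)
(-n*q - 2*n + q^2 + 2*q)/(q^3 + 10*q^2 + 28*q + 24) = (-n + q)/(q^2 + 8*q + 12)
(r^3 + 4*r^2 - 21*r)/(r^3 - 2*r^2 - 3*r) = (r + 7)/(r + 1)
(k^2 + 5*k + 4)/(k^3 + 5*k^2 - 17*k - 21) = (k + 4)/(k^2 + 4*k - 21)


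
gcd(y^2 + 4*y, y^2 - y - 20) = y + 4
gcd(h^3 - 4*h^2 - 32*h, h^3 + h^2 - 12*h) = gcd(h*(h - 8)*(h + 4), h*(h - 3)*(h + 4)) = h^2 + 4*h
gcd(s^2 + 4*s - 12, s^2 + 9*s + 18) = s + 6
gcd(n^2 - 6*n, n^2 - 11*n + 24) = 1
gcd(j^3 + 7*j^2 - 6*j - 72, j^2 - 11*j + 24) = j - 3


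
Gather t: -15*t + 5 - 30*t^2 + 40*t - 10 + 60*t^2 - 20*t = 30*t^2 + 5*t - 5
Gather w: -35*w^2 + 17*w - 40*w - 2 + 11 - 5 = -35*w^2 - 23*w + 4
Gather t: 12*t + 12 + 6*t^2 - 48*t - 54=6*t^2 - 36*t - 42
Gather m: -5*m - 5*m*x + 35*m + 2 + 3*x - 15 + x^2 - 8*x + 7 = m*(30 - 5*x) + x^2 - 5*x - 6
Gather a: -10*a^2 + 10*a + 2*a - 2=-10*a^2 + 12*a - 2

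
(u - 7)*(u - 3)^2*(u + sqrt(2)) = u^4 - 13*u^3 + sqrt(2)*u^3 - 13*sqrt(2)*u^2 + 51*u^2 - 63*u + 51*sqrt(2)*u - 63*sqrt(2)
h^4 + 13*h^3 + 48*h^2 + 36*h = h*(h + 1)*(h + 6)^2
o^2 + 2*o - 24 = (o - 4)*(o + 6)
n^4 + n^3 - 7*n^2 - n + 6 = (n - 2)*(n - 1)*(n + 1)*(n + 3)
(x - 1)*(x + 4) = x^2 + 3*x - 4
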